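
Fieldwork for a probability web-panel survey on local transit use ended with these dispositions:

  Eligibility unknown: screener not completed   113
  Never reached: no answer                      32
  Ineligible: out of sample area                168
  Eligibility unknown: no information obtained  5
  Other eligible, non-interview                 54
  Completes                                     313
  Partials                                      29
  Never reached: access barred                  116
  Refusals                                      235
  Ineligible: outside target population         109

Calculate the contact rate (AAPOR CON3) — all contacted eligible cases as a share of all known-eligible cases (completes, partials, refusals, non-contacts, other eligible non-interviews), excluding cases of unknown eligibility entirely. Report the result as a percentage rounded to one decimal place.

No answer / not reached = 32 + 116 = 148
Unknown eligibility = 113 + 5 = 118
Not eligible = 109 + 168 = 277
Num: 313 + 29 + 235 + 54 = 631
Denom: 313 + 29 + 235 + 148 + 54 = 779
CON3 = 631 / 779 = 0.8100

81.0%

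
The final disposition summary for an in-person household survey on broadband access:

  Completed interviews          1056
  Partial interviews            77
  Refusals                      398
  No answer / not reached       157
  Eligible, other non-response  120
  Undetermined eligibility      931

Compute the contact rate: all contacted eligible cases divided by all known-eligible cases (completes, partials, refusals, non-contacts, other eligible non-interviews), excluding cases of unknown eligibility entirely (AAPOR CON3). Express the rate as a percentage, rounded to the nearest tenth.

91.3%

Top → 1056 + 77 + 398 + 120 = 1651
Denom → 1056 + 77 + 398 + 157 + 120 = 1808
CON3 = 1651 / 1808 = 0.9132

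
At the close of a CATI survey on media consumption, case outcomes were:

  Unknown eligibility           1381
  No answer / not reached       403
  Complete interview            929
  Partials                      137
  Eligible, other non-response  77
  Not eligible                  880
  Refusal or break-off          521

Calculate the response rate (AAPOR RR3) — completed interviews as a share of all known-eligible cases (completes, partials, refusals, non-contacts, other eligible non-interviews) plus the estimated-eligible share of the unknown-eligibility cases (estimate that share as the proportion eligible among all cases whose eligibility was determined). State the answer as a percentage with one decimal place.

Numerator: 929
Determined eligible: 929 + 137 + 521 + 403 + 77 = 2067
e = 2067 / (2067 + 880) = 2067 / 2947 = 0.7014
e × U: 0.7014 × 1381 = 968.63
Base: 2067 + 968.63 = 3035.63
RR3 = 929 / 3035.63 = 0.3060

30.6%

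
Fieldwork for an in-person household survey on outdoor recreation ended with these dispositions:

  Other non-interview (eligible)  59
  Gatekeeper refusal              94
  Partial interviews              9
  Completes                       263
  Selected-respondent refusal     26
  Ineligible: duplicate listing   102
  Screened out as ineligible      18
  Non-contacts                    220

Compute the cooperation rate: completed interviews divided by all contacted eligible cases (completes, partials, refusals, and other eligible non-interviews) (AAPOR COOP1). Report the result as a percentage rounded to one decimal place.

Refusal or break-off = 94 + 26 = 120
Not eligible = 18 + 102 = 120
Numerator → 263
Denominator → 263 + 9 + 120 + 59 = 451
COOP1 = 263 / 451 = 0.5831

58.3%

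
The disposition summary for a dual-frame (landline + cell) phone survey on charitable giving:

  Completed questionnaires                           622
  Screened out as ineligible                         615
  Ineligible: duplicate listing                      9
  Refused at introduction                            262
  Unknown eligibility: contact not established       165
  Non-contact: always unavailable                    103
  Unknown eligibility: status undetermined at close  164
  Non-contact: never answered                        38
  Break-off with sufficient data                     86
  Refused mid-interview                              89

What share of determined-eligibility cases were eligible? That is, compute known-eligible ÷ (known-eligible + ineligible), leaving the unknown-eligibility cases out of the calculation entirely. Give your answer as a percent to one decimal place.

65.8%

Refusals = 262 + 89 = 351
Never reached = 38 + 103 = 141
Undetermined eligibility = 165 + 164 = 329
Ineligible = 615 + 9 = 624
Determined eligible → 622 + 86 + 351 + 141 = 1200
e = 1200 / (1200 + 624) = 1200 / 1824 = 0.6579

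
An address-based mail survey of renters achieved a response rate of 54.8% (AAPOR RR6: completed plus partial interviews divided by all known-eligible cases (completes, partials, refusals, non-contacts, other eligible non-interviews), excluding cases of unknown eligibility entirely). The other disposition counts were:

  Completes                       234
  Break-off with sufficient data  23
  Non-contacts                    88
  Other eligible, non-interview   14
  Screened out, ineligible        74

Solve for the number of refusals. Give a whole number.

110

Num: 234 + 23 = 257
RR6 = 257 / D = 0.548
D = 257 / 0.548 = 469.0
Other denominator terms total 359
refusals = 469.0 − 359 ≈ 110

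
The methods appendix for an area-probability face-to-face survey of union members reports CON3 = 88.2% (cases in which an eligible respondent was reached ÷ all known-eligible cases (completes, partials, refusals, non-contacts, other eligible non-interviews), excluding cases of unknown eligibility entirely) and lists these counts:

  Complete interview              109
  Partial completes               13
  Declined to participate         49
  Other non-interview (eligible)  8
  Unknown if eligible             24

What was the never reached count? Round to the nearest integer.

24

Num → 109 + 13 + 49 + 8 = 179
CON3 = 179 / D = 0.882
D = 179 / 0.882 = 202.9
Other denominator terms total 179
never reached = 202.9 − 179 ≈ 24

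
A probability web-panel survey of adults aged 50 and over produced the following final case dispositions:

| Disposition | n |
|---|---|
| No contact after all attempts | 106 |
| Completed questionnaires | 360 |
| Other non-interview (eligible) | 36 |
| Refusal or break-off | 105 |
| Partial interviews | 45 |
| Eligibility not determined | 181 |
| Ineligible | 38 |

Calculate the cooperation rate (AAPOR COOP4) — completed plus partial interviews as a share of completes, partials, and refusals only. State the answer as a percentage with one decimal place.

79.4%

Numerator = 360 + 45 = 405
Denominator = 360 + 45 + 105 = 510
COOP4 = 405 / 510 = 0.7941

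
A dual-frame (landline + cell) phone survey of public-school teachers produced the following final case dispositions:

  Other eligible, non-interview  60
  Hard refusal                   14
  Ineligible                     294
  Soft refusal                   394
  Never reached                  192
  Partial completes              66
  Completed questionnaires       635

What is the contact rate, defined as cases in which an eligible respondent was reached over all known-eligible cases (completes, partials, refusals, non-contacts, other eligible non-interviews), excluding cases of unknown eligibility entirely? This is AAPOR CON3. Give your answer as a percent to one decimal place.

Refused = 14 + 394 = 408
Numerator: 635 + 66 + 408 + 60 = 1169
Base: 635 + 66 + 408 + 192 + 60 = 1361
CON3 = 1169 / 1361 = 0.8589

85.9%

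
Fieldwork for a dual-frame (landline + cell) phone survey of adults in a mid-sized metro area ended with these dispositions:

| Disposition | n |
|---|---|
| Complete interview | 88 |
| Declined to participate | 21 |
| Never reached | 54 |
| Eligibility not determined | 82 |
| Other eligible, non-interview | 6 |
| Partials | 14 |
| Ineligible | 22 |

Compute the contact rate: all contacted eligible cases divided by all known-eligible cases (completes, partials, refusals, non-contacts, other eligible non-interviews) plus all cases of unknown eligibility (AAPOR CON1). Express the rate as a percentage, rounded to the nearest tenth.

Top = 88 + 14 + 21 + 6 = 129
Denominator = 88 + 14 + 21 + 54 + 6 + 82 = 265
CON1 = 129 / 265 = 0.4868

48.7%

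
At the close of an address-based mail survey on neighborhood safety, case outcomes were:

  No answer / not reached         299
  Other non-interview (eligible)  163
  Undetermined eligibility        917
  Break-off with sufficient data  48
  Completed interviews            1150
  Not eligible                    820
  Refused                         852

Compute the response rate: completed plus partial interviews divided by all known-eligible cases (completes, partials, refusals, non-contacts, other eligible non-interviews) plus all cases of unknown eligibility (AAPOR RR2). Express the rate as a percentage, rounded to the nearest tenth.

34.9%

Top: 1150 + 48 = 1198
Base: 1150 + 48 + 852 + 299 + 163 + 917 = 3429
RR2 = 1198 / 3429 = 0.3494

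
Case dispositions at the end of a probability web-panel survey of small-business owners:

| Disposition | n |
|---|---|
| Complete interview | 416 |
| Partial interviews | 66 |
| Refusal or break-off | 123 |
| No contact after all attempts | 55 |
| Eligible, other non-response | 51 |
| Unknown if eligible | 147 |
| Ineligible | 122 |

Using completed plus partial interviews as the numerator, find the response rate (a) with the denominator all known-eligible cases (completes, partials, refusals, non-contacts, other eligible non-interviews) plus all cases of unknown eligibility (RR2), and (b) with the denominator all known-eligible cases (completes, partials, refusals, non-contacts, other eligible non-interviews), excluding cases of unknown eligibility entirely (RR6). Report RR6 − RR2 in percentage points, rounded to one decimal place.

Num: 416 + 66 = 482
Denom: 416 + 66 + 123 + 55 + 51 + 147 = 858
RR2 = 482 / 858 = 0.5618
Denom: 416 + 66 + 123 + 55 + 51 = 711
RR6 = 482 / 711 = 0.6779
Difference = 67.79 − 56.18 = 11.61 percentage points

11.6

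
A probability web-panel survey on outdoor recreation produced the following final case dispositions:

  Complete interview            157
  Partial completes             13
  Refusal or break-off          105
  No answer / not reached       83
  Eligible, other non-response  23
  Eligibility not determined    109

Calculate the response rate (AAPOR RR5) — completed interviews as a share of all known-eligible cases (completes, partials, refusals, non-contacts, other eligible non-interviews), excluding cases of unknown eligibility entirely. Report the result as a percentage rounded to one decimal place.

41.2%

Top: 157
Denom: 157 + 13 + 105 + 83 + 23 = 381
RR5 = 157 / 381 = 0.4121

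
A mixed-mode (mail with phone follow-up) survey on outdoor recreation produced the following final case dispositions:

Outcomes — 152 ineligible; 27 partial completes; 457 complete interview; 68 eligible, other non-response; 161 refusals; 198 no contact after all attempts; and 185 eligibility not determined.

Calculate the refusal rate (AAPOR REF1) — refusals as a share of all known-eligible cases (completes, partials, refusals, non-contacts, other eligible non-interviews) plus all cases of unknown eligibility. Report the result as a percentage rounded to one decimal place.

14.7%

Num → 161
Denom → 457 + 27 + 161 + 198 + 68 + 185 = 1096
REF1 = 161 / 1096 = 0.1469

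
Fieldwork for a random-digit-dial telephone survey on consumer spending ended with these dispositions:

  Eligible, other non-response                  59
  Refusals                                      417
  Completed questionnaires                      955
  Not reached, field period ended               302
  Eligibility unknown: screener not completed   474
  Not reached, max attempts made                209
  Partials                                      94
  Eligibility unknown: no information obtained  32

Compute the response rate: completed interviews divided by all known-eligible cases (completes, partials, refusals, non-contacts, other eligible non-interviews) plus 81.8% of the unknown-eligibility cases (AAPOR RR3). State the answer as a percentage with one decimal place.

39.0%

No answer / not reached = 302 + 209 = 511
Undetermined eligibility = 474 + 32 = 506
Top: 955
Determined eligible: 955 + 94 + 417 + 511 + 59 = 2036
Estimated eligible among unknowns: 0.8180 × 506 = 413.91
Denominator: 2036 + 413.91 = 2449.91
RR3 = 955 / 2449.91 = 0.3898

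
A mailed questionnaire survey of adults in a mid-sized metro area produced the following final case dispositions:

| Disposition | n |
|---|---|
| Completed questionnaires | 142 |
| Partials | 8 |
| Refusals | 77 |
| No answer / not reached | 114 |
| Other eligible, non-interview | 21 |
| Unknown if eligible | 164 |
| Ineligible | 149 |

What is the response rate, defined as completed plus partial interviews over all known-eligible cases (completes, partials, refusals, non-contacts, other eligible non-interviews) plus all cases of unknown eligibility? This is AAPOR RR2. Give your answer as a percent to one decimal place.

28.5%

Numerator = 142 + 8 = 150
Denominator = 142 + 8 + 77 + 114 + 21 + 164 = 526
RR2 = 150 / 526 = 0.2852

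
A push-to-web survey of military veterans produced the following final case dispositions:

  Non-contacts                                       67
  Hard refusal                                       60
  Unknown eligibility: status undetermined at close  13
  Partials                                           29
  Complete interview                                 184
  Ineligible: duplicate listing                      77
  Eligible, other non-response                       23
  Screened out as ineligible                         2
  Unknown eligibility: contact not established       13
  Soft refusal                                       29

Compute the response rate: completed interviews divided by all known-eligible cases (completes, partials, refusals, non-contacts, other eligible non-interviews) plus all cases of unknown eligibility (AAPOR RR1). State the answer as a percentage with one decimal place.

44.0%

Refusals = 60 + 29 = 89
Eligibility not determined = 13 + 13 = 26
Screened out, ineligible = 2 + 77 = 79
Top = 184
Denominator = 184 + 29 + 89 + 67 + 23 + 26 = 418
RR1 = 184 / 418 = 0.4402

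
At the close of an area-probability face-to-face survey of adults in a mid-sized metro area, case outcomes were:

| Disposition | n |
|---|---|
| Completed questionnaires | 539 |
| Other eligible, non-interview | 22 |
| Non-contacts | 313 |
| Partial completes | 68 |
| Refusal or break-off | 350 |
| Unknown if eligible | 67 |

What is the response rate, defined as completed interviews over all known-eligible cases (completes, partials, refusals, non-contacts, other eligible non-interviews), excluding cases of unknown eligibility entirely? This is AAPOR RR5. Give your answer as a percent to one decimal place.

41.7%

Numerator = 539
Denom = 539 + 68 + 350 + 313 + 22 = 1292
RR5 = 539 / 1292 = 0.4172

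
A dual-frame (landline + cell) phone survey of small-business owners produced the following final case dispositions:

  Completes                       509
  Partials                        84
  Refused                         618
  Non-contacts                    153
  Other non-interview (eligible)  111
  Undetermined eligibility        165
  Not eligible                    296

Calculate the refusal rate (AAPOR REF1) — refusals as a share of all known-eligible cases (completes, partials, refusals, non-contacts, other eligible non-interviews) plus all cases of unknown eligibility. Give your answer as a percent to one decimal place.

37.7%

Top: 618
Denominator: 509 + 84 + 618 + 153 + 111 + 165 = 1640
REF1 = 618 / 1640 = 0.3768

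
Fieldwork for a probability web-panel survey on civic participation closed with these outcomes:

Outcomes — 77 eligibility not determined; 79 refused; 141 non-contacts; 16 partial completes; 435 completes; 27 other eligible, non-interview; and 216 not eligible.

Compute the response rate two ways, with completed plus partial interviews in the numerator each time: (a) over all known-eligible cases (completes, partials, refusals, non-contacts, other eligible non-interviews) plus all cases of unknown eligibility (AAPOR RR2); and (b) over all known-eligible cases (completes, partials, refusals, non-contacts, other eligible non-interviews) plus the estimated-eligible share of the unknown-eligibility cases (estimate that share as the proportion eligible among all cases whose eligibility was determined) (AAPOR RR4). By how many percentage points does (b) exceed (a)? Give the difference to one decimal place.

Top → 435 + 16 = 451
Denominator → 435 + 16 + 79 + 141 + 27 + 77 = 775
RR2 = 451 / 775 = 0.5819
Eligible (known) → 435 + 16 + 79 + 141 + 27 = 698
e = 698 / (698 + 216) = 698 / 914 = 0.7637
e × U → 0.7637 × 77 = 58.80
Denominator → 698 + 58.80 = 756.80
RR4 = 451 / 756.80 = 0.5959
Difference = 59.59 − 58.19 = 1.40 percentage points

1.4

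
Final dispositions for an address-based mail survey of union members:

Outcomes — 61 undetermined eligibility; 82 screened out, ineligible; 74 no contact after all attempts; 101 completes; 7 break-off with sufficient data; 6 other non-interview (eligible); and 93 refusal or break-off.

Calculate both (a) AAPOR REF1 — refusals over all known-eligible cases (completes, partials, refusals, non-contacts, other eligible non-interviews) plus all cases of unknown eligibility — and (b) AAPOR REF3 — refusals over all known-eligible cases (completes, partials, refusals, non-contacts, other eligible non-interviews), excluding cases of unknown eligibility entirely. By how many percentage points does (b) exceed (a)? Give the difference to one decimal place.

Numerator → 93
Denominator → 101 + 7 + 93 + 74 + 6 + 61 = 342
REF1 = 93 / 342 = 0.2719
Denominator → 101 + 7 + 93 + 74 + 6 = 281
REF3 = 93 / 281 = 0.3310
Difference = 33.10 − 27.19 = 5.91 percentage points

5.9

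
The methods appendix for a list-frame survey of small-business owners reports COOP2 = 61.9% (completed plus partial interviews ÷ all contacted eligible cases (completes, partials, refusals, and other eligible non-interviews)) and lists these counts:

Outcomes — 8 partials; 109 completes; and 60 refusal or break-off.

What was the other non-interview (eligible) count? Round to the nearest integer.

12

Num: 109 + 8 = 117
COOP2 = 117 / D = 0.619
D = 117 / 0.619 = 189.0
Other denominator terms total 177
other non-interview (eligible) = 189.0 − 177 ≈ 12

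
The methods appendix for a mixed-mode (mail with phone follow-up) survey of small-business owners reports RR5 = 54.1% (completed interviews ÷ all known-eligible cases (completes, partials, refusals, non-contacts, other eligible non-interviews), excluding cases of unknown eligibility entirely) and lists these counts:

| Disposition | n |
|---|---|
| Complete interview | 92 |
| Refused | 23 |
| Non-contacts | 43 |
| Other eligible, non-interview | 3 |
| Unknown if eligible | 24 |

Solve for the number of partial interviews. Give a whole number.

9

RR5 = 92 / D = 0.541
D = 92 / 0.541 = 170.1
Remaining denominator categories sum to 161
partial interviews = 170.1 − 161 ≈ 9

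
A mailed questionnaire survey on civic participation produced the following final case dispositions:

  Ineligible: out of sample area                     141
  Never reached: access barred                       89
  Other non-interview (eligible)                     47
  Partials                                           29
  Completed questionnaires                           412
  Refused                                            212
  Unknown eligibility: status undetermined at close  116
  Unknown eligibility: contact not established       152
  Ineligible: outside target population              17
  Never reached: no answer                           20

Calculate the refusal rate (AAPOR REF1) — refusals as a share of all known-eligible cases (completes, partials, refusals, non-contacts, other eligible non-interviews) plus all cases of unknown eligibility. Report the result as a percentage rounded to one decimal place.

19.7%

Never reached = 20 + 89 = 109
Undetermined eligibility = 152 + 116 = 268
Ineligible = 17 + 141 = 158
Num = 212
Base = 412 + 29 + 212 + 109 + 47 + 268 = 1077
REF1 = 212 / 1077 = 0.1968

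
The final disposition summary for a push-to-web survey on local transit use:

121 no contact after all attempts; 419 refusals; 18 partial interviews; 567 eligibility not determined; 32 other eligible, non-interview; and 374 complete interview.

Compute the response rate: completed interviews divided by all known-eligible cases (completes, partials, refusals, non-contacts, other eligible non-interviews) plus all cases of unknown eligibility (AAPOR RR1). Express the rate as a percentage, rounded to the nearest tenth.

24.4%

Num: 374
Denominator: 374 + 18 + 419 + 121 + 32 + 567 = 1531
RR1 = 374 / 1531 = 0.2443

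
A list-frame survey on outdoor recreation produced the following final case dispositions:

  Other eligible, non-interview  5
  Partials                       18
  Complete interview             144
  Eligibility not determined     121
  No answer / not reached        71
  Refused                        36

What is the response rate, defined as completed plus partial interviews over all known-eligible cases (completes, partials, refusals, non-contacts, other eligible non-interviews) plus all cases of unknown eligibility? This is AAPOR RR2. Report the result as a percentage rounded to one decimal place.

41.0%

Top: 144 + 18 = 162
Denominator: 144 + 18 + 36 + 71 + 5 + 121 = 395
RR2 = 162 / 395 = 0.4101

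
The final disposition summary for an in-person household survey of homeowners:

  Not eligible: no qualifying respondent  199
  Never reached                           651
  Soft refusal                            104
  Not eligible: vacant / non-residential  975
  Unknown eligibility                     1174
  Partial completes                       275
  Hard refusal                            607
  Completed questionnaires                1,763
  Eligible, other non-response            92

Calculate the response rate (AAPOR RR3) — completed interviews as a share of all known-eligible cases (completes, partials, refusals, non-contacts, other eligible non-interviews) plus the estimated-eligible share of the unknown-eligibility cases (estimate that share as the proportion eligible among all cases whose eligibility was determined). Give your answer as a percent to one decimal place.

40.3%

Refusals = 607 + 104 = 711
Screened out, ineligible = 199 + 975 = 1174
Num = 1763
Eligible (known) = 1763 + 275 + 711 + 651 + 92 = 3492
e = 3492 / (3492 + 1174) = 3492 / 4666 = 0.7484
Estimated eligible among unknowns = 0.7484 × 1174 = 878.62
Denom = 3492 + 878.62 = 4370.62
RR3 = 1763 / 4370.62 = 0.4034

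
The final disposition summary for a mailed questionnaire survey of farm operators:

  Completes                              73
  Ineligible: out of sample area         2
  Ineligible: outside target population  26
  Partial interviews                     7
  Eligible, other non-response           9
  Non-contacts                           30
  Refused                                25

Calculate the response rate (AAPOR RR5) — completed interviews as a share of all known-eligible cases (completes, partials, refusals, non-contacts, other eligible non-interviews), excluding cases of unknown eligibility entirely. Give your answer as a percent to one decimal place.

50.7%

Screened out, ineligible = 26 + 2 = 28
Num = 73
Denom = 73 + 7 + 25 + 30 + 9 = 144
RR5 = 73 / 144 = 0.5069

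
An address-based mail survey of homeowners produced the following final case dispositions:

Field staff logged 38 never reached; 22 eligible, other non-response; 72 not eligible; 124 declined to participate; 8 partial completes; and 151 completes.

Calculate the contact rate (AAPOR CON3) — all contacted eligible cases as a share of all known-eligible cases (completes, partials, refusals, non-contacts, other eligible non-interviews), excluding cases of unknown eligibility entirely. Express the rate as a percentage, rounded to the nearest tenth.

88.9%

Numerator: 151 + 8 + 124 + 22 = 305
Denom: 151 + 8 + 124 + 38 + 22 = 343
CON3 = 305 / 343 = 0.8892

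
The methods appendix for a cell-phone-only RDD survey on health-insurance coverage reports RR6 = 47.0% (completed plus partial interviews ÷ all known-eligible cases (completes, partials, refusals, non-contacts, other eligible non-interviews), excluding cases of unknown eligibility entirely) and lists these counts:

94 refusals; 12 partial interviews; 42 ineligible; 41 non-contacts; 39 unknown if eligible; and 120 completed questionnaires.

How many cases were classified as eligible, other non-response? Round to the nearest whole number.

14

Num → 120 + 12 = 132
RR6 = 132 / D = 0.470
D = 132 / 0.470 = 280.9
Rest of base = 267
eligible, other non-response = 280.9 − 267 ≈ 14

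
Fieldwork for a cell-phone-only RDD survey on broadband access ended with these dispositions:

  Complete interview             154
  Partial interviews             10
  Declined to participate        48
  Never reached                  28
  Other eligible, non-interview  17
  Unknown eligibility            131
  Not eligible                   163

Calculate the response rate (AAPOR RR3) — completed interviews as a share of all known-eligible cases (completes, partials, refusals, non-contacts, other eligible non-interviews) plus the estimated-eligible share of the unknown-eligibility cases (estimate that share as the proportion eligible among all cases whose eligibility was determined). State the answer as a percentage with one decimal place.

Numerator = 154
Eligible (known) = 154 + 10 + 48 + 28 + 17 = 257
e = 257 / (257 + 163) = 257 / 420 = 0.6119
e × U = 0.6119 × 131 = 80.16
Denom = 257 + 80.16 = 337.16
RR3 = 154 / 337.16 = 0.4568

45.7%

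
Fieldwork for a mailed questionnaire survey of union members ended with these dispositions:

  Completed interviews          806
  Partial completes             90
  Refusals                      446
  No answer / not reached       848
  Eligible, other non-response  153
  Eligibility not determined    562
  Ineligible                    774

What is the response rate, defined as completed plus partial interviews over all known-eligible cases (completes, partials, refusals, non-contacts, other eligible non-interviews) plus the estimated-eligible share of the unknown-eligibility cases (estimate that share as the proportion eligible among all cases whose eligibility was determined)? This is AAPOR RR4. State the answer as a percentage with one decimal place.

Numerator → 806 + 90 = 896
Eligible (known) → 806 + 90 + 446 + 848 + 153 = 2343
e = 2343 / (2343 + 774) = 2343 / 3117 = 0.7517
Eligible share of unknowns → 0.7517 × 562 = 422.46
Base → 2343 + 422.46 = 2765.46
RR4 = 896 / 2765.46 = 0.3240

32.4%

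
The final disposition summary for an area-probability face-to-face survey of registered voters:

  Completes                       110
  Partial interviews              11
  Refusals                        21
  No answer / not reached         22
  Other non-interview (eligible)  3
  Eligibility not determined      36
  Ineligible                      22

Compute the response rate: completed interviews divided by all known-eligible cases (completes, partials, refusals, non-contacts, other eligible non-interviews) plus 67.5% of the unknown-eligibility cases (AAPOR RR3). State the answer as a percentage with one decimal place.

57.5%

Top: 110
Eligible (known): 110 + 11 + 21 + 22 + 3 = 167
Estimated eligible among unknowns: 0.6750 × 36 = 24.30
Denominator: 167 + 24.30 = 191.30
RR3 = 110 / 191.30 = 0.5750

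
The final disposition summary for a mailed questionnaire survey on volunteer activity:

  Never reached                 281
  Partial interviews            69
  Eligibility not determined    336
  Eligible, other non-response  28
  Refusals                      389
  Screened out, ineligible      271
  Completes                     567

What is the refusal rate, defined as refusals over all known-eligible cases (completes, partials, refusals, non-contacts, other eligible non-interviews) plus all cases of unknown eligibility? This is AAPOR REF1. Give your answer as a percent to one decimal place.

Numerator → 389
Base → 567 + 69 + 389 + 281 + 28 + 336 = 1670
REF1 = 389 / 1670 = 0.2329

23.3%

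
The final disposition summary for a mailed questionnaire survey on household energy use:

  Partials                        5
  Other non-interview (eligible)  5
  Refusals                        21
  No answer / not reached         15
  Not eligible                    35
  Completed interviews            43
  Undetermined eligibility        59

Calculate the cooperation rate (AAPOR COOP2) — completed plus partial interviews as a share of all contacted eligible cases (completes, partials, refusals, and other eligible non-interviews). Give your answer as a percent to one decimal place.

Top → 43 + 5 = 48
Denominator → 43 + 5 + 21 + 5 = 74
COOP2 = 48 / 74 = 0.6486

64.9%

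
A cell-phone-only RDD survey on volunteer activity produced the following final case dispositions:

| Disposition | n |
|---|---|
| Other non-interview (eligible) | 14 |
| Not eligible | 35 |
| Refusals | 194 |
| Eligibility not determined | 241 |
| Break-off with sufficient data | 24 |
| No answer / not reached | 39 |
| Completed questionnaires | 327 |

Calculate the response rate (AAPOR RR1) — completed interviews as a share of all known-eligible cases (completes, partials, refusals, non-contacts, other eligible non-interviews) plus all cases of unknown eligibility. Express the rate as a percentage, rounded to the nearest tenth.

Top: 327
Base: 327 + 24 + 194 + 39 + 14 + 241 = 839
RR1 = 327 / 839 = 0.3897

39.0%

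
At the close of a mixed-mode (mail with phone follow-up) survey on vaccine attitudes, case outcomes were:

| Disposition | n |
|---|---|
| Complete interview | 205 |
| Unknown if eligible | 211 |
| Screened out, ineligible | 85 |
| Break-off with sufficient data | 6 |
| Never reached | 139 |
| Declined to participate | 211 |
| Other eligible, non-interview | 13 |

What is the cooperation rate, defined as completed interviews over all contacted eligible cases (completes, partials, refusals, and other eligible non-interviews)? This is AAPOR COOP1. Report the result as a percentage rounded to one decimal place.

47.1%

Top → 205
Denominator → 205 + 6 + 211 + 13 = 435
COOP1 = 205 / 435 = 0.4713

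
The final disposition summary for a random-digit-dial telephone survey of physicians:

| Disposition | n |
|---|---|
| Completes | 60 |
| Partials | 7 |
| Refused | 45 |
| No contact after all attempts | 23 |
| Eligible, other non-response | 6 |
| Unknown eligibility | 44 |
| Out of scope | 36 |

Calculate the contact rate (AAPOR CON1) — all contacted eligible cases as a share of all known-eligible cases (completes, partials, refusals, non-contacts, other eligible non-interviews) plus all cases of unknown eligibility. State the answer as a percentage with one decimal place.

63.8%

Numerator → 60 + 7 + 45 + 6 = 118
Denom → 60 + 7 + 45 + 23 + 6 + 44 = 185
CON1 = 118 / 185 = 0.6378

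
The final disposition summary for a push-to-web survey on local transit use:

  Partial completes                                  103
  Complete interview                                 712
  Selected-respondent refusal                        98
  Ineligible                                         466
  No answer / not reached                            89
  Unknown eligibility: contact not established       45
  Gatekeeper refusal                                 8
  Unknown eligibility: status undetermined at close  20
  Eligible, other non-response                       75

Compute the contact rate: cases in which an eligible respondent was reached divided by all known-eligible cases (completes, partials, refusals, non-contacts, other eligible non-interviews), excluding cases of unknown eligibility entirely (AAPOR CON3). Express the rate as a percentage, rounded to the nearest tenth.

Refusals = 8 + 98 = 106
Unknown if eligible = 45 + 20 = 65
Numerator = 712 + 103 + 106 + 75 = 996
Base = 712 + 103 + 106 + 89 + 75 = 1085
CON3 = 996 / 1085 = 0.9180

91.8%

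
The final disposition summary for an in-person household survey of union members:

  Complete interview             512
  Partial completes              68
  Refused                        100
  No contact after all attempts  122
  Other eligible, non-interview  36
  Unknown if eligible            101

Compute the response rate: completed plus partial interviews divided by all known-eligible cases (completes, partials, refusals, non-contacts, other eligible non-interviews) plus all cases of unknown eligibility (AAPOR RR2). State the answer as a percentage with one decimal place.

Numerator → 512 + 68 = 580
Base → 512 + 68 + 100 + 122 + 36 + 101 = 939
RR2 = 580 / 939 = 0.6177

61.8%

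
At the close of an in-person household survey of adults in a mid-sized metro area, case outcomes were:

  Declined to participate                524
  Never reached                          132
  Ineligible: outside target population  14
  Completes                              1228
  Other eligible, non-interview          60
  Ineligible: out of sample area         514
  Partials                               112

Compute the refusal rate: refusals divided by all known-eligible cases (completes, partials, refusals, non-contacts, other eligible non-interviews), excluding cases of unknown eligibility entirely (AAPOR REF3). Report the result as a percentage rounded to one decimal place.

Not eligible = 14 + 514 = 528
Num: 524
Denom: 1228 + 112 + 524 + 132 + 60 = 2056
REF3 = 524 / 2056 = 0.2549

25.5%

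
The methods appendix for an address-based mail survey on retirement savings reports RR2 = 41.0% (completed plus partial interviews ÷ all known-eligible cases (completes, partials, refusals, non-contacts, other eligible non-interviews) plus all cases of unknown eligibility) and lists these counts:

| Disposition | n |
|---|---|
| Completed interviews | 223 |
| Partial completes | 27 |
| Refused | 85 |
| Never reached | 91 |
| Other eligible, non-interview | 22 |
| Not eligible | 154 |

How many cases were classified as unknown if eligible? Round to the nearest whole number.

162

Numerator → 223 + 27 = 250
RR2 = 250 / D = 0.410
D = 250 / 0.410 = 609.8
Rest of base = 448
unknown if eligible = 609.8 − 448 ≈ 162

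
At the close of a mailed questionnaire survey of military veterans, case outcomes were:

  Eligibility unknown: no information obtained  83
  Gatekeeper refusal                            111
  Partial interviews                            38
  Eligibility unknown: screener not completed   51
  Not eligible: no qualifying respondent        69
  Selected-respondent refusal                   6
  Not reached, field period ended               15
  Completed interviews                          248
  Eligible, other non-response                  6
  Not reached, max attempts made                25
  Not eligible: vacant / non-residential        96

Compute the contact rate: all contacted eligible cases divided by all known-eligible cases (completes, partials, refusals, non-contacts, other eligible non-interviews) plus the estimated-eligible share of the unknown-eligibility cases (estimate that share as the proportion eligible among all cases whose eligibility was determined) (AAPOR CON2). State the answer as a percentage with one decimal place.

74.8%

Refused = 111 + 6 = 117
Never reached = 15 + 25 = 40
Unknown eligibility = 51 + 83 = 134
Screened out, ineligible = 69 + 96 = 165
Numerator → 248 + 38 + 117 + 6 = 409
Eligible (known) → 248 + 38 + 117 + 40 + 6 = 449
e = 449 / (449 + 165) = 449 / 614 = 0.7313
e × U → 0.7313 × 134 = 97.99
Base → 449 + 97.99 = 546.99
CON2 = 409 / 546.99 = 0.7477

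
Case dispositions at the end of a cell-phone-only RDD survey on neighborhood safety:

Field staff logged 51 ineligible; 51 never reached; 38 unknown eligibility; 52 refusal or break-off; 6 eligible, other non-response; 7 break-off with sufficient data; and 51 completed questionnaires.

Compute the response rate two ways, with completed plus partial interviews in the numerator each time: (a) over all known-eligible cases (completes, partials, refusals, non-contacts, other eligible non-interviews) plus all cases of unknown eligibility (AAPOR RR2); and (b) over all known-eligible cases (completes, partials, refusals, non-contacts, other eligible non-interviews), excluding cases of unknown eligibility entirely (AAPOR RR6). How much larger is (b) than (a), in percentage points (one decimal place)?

6.4

Numerator: 51 + 7 = 58
Base: 51 + 7 + 52 + 51 + 6 + 38 = 205
RR2 = 58 / 205 = 0.2829
Base: 51 + 7 + 52 + 51 + 6 = 167
RR6 = 58 / 167 = 0.3473
Difference = 34.73 − 28.29 = 6.44 percentage points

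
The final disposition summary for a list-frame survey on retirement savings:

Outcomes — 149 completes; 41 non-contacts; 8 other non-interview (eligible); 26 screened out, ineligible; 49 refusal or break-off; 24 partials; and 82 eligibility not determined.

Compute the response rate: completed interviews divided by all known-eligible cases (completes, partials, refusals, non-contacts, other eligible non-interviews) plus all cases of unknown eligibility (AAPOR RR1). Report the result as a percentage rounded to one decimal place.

Top → 149
Denominator → 149 + 24 + 49 + 41 + 8 + 82 = 353
RR1 = 149 / 353 = 0.4221

42.2%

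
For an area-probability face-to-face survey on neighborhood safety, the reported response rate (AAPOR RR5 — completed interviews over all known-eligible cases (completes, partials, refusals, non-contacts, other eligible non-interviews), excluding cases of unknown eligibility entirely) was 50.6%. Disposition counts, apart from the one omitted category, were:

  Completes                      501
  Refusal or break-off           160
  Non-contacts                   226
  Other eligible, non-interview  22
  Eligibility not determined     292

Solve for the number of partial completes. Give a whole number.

RR5 = 501 / D = 0.506
D = 501 / 0.506 = 990.1
Rest of base = 909
partial completes = 990.1 − 909 ≈ 81

81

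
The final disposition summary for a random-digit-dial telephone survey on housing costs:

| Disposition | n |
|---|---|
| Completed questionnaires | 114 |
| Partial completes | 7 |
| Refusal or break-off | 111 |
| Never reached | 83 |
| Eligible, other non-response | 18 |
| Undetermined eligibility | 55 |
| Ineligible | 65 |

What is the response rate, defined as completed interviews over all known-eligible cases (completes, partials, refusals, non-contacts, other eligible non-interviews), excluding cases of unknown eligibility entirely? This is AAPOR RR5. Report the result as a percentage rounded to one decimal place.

34.2%

Numerator: 114
Base: 114 + 7 + 111 + 83 + 18 = 333
RR5 = 114 / 333 = 0.3423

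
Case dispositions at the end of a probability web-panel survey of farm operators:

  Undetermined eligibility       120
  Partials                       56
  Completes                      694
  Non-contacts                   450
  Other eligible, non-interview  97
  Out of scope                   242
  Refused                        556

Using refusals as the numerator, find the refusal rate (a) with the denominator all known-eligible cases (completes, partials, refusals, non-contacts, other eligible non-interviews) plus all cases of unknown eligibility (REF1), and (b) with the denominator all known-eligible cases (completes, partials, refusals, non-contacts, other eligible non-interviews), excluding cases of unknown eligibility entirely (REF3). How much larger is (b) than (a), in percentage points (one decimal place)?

Num: 556
Denominator: 694 + 56 + 556 + 450 + 97 + 120 = 1973
REF1 = 556 / 1973 = 0.2818
Denominator: 694 + 56 + 556 + 450 + 97 = 1853
REF3 = 556 / 1853 = 0.3001
Difference = 30.01 − 28.18 = 1.83 percentage points

1.8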